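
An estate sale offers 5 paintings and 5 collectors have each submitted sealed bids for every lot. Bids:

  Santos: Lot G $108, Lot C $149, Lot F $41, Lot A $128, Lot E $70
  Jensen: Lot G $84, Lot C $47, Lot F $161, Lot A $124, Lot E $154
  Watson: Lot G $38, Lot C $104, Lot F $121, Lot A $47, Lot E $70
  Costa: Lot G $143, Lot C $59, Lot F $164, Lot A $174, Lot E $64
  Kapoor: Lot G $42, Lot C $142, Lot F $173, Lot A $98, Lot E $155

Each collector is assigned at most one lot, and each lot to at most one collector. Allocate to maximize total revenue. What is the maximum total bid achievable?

Optimal: Santos→Lot G ($108), Jensen→Lot E ($154), Watson→Lot C ($104), Costa→Lot A ($174), Kapoor→Lot F ($173) — total 108+154+104+174+173 = $713.
Row-greedy (each collector in turn takes its best remaining lot) gives $596, worse by 117.

Max total: $713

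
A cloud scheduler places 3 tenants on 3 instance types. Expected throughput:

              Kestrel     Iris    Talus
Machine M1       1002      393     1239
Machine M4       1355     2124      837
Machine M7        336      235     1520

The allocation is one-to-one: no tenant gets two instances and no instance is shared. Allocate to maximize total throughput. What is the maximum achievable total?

Optimal: Kestrel→Machine M1 (1002 ops/s), Iris→Machine M4 (2124 ops/s), Talus→Machine M7 (1520 ops/s) — total 1002+2124+1520 = 4646 ops/s.
Column-greedy (each instance in turn goes to its best remaining tenant) gives 3699 ops/s, worse by 947.
Next-best assignment: Kestrel→Machine M7, Iris→Machine M4, Talus→Machine M1 = 3699 ops/s.

Maximum total: 4646 ops/s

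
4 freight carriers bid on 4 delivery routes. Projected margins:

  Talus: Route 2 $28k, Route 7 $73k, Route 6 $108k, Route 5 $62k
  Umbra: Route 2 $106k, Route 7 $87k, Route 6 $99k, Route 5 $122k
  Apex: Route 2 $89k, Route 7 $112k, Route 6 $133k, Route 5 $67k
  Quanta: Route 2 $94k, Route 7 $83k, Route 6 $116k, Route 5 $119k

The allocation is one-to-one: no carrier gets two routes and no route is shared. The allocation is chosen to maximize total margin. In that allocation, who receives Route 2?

Optimal: Talus→Route 6 ($108k), Umbra→Route 2 ($106k), Apex→Route 7 ($112k), Quanta→Route 5 ($119k) — total 108+106+112+119 = $445k.
Umbra's own top route is Route 5 ($122k), but forcing Umbra→Route 5 and reassigning the rest optimally gives only $436k — worse by 9.

Umbra receives Route 2.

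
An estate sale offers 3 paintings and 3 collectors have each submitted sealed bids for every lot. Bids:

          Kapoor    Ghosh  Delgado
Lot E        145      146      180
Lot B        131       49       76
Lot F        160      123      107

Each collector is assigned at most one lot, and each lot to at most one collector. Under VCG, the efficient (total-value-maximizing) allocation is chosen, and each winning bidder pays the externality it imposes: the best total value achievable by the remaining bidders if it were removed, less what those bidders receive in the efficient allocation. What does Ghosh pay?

Ghosh pays $29.

Efficient allocation: Kapoor→Lot B ($131), Ghosh→Lot F ($123), Delgado→Lot E ($180); total welfare W = $434.
Ghosh receives Lot F at value $123, so the others get W − 123 = $311.
Without Ghosh: best allocation of the remaining 2 bidders over all 3 lots is Kapoor→Lot F ($160), Delgado→Lot E ($180), total $340.
VCG payment = (others' best without Ghosh) − (others' welfare with Ghosh) = 340 − 311 = $29.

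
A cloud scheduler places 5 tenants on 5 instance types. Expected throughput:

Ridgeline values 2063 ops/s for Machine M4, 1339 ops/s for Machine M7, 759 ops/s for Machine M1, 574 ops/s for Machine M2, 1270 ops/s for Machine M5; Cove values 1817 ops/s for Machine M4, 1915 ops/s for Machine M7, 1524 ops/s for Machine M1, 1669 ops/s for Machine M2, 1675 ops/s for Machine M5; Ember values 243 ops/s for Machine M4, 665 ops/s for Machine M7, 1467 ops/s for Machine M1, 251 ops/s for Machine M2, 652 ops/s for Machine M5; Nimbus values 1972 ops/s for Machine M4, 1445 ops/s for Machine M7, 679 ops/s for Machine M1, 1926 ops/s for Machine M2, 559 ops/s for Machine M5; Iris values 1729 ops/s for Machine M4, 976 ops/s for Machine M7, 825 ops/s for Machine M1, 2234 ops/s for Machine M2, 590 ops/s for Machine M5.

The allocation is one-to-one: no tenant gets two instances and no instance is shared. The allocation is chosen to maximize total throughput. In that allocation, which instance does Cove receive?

Cove receives Machine M5.

Optimal: Ridgeline→Machine M4 (2063 ops/s), Cove→Machine M5 (1675 ops/s), Ember→Machine M1 (1467 ops/s), Nimbus→Machine M7 (1445 ops/s), Iris→Machine M2 (2234 ops/s) — total 2063+1675+1467+1445+2234 = 8884 ops/s.
Row-greedy (each tenant in turn takes its best remaining instance) gives 7961 ops/s, worse by 923.
Next-best assignment: Ridgeline→Machine M5, Cove→Machine M7, Ember→Machine M1, Nimbus→Machine M4, Iris→Machine M2 = 8858 ops/s.
Cove's own top instance is Machine M7 (1915 ops/s), but forcing Cove→Machine M7 and reassigning the rest optimally gives only 8858 ops/s — worse by 26.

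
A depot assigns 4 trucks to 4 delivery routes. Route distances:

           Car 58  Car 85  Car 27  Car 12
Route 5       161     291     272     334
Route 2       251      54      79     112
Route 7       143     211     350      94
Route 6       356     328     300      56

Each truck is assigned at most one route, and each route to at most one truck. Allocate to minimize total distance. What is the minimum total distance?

Optimal: Car 58→Route 5 (161 km), Car 85→Route 7 (211 km), Car 27→Route 2 (79 km), Car 12→Route 6 (56 km) — total 161+211+79+56 = 507 km.
Checked against all permutations: 507 km is optimal.

Minimum total: 507 km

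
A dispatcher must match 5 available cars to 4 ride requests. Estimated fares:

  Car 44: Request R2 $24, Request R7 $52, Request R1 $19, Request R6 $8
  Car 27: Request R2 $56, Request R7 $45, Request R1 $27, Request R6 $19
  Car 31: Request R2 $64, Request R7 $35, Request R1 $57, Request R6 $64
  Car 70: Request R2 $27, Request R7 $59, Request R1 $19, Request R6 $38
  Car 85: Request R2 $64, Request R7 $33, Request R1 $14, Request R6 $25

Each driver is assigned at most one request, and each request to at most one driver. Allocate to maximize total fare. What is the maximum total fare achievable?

Maximum total: $214

Optimal: Car 85→Request R2 ($64), Car 70→Request R7 ($59), Car 27→Request R1 ($27), Car 31→Request R6 ($64) — total 64+59+27+64 = $214.
Row-greedy (each driver in turn takes its best remaining request) gives $191, worse by 23.
Every other assignment is strictly worse.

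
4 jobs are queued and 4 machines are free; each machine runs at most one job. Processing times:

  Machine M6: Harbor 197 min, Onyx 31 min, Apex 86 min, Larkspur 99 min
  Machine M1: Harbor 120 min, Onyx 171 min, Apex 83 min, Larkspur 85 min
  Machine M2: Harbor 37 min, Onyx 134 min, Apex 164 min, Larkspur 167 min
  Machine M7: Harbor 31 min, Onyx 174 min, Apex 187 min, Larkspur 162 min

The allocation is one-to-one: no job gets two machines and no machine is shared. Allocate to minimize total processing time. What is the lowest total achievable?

Minimum total: 311 min

Treat this as an assignment problem: match each job to one machine.
Optimal: Harbor→Machine M7 (31 min), Onyx→Machine M6 (31 min), Apex→Machine M2 (164 min), Larkspur→Machine M1 (85 min) — total 31+31+164+85 = 311 min.
Min-entry greedy (repeatedly take the single cheapest remaining cell) gives 312 min, worse by 1.
Next-best assignment: Harbor→Machine M7, Onyx→Machine M6, Apex→Machine M1, Larkspur→Machine M2 = 312 min.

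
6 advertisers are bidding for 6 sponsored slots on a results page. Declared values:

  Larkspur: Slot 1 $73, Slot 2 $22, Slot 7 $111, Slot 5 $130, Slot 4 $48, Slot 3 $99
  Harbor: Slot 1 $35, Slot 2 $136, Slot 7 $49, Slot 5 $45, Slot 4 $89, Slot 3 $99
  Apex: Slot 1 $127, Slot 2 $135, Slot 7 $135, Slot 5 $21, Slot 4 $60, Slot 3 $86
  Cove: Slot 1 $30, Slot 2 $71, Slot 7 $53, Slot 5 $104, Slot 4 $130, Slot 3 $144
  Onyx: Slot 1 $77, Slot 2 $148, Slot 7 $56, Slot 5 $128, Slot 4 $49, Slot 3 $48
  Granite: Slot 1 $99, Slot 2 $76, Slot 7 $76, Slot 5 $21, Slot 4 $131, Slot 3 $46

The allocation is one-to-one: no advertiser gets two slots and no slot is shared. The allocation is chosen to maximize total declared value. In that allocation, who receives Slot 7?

Treat this as an assignment problem: match each advertiser to one slot.
Optimal: Larkspur→Slot 7 ($111), Harbor→Slot 2 ($136), Apex→Slot 1 ($127), Cove→Slot 3 ($144), Onyx→Slot 5 ($128), Granite→Slot 4 ($131) — total 111+136+127+144+128+131 = $777.
Max-entry greedy (repeatedly take the single best remaining cell) gives $723, worse by 54.
Larkspur's own top slot is Slot 5 ($130), but forcing Larkspur→Slot 5 and reassigning the rest optimally gives only $753 — worse by 24.

Larkspur receives Slot 7.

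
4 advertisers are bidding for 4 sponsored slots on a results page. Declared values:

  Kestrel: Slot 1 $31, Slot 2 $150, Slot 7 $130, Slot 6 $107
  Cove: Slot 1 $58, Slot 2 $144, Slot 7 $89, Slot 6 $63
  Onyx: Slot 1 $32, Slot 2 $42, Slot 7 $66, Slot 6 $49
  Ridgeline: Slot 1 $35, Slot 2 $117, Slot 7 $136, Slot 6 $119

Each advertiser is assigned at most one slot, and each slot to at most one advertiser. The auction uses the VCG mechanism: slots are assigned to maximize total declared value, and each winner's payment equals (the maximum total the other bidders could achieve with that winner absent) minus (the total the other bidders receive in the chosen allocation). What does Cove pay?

Cove pays $54.

Efficient allocation: Kestrel→Slot 7 ($130), Cove→Slot 2 ($144), Onyx→Slot 1 ($32), Ridgeline→Slot 6 ($119); total welfare W = $425.
Cove receives Slot 2 at value $144, so the others get W − 144 = $281.
Without Cove: best allocation of the remaining 3 bidders over all 4 slots is Kestrel→Slot 2 ($150), Onyx→Slot 7 ($66), Ridgeline→Slot 6 ($119), total $335.
VCG payment = (others' best without Cove) − (others' welfare with Cove) = 335 − 281 = $54.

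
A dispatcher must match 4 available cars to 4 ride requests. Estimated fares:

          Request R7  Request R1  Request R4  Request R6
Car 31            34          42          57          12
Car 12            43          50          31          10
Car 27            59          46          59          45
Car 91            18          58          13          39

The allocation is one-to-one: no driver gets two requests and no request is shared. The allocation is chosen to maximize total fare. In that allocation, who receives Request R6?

Optimal: Car 31→Request R4 ($57), Car 12→Request R1 ($50), Car 27→Request R7 ($59), Car 91→Request R6 ($39) — total 57+50+59+39 = $205.
Max-entry greedy (repeatedly take the single best remaining cell) gives $184, worse by 21.
Car 91's own top request is Request R1 ($58), but forcing Car 91→Request R1 and reassigning the rest optimally gives only $203 — worse by 2.

Car 91 receives Request R6.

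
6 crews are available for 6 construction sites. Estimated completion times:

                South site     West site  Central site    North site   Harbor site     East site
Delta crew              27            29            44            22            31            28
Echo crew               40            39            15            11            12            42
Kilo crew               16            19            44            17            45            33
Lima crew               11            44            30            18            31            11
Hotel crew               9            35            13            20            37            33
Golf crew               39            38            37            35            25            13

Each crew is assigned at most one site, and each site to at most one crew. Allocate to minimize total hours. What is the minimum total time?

This is the linear assignment problem.
Optimal: Delta crew→North site (22 hours), Echo crew→Harbor site (12 hours), Kilo crew→West site (19 hours), Lima crew→South site (11 hours), Hotel crew→Central site (13 hours), Golf crew→East site (13 hours) — total 22+12+19+11+13+13 = 90 hours.
Checked against all permutations: 90 hours is optimal.

Minimum total: 90 hours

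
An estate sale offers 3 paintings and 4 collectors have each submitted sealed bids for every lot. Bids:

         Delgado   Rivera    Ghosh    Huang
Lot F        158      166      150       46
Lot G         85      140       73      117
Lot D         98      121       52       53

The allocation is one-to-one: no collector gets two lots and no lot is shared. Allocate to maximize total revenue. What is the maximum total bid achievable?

Treat this as an assignment problem: match each collector to one lot.
Optimal: Delgado→Lot F ($158), Huang→Lot G ($117), Rivera→Lot D ($121) — total 158+117+121 = $396.
Row-greedy (each collector in turn takes its best remaining lot) gives $350, worse by 46.
Swapping Rivera↔Huang (Rivera→Lot G $140, Huang→Lot D $53) loses 45.
Every other assignment is strictly worse.

Max total: $396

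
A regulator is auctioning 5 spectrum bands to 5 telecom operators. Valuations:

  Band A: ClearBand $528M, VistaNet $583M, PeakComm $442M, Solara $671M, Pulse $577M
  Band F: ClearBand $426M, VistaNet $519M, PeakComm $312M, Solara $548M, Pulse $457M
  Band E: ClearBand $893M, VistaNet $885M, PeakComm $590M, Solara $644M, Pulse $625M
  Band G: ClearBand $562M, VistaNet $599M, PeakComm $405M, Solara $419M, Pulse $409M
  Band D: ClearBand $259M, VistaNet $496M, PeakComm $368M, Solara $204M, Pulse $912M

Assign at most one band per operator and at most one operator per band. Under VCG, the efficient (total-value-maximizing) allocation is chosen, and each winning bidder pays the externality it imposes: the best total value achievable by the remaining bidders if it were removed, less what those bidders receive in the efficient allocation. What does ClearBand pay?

ClearBand pays $366M.

Efficient allocation: ClearBand→Band E ($893M), VistaNet→Band F ($519M), PeakComm→Band G ($405M), Solara→Band A ($671M), Pulse→Band D ($912M); total welfare W = $3400M.
ClearBand receives Band E at value $893M, so the others get W − 893 = $2507M.
Without ClearBand: best allocation of the remaining 4 bidders over all 5 bands is VistaNet→Band E ($885M), PeakComm→Band G ($405M), Solara→Band A ($671M), Pulse→Band D ($912M), total $2873M.
VCG payment = (others' best without ClearBand) − (others' welfare with ClearBand) = 2873 − 2507 = $366M.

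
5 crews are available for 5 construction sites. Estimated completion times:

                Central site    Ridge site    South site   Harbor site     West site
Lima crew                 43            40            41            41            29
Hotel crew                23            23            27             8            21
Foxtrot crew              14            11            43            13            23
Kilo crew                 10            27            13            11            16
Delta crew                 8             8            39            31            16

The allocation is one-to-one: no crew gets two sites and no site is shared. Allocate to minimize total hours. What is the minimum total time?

Min total: 69 hours

This is a one-to-one assignment (minimum-cost bipartite matching).
Optimal: Lima crew→West site (29 hours), Hotel crew→Harbor site (8 hours), Foxtrot crew→Ridge site (11 hours), Kilo crew→South site (13 hours), Delta crew→Central site (8 hours) — total 29+8+11+13+8 = 69 hours.
Swapping Hotel crew↔Kilo crew (Hotel crew→South site 27 hours, Kilo crew→Harbor site 11 hours) adds 17.
Checked against all permutations: 69 hours is optimal.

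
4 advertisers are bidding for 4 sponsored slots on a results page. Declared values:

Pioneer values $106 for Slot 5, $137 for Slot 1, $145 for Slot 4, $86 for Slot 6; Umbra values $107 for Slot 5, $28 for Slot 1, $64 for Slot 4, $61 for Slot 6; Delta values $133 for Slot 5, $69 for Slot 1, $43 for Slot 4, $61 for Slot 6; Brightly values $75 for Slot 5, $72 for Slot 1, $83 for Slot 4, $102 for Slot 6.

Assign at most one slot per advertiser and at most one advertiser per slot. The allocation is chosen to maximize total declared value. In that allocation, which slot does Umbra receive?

This is the linear assignment problem.
Optimal: Pioneer→Slot 1 ($137), Umbra→Slot 4 ($64), Delta→Slot 5 ($133), Brightly→Slot 6 ($102) — total 137+64+133+102 = $436.
Row-greedy (each advertiser in turn takes its best remaining slot) gives $423, worse by 13.
Umbra's own top slot is Slot 5 ($107), but forcing Umbra→Slot 5 and reassigning the rest optimally gives only $423 — worse by 13.

Umbra receives Slot 4.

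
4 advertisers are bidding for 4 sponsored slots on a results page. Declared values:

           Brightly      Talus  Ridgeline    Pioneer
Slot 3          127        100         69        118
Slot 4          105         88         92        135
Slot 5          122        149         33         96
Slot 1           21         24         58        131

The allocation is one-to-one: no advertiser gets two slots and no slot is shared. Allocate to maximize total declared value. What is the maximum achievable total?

Optimal: Brightly→Slot 3 ($127), Talus→Slot 5 ($149), Ridgeline→Slot 4 ($92), Pioneer→Slot 1 ($131) — total 127+149+92+131 = $499.
No other one-to-one assignment exceeds $499.

Maximum total: $499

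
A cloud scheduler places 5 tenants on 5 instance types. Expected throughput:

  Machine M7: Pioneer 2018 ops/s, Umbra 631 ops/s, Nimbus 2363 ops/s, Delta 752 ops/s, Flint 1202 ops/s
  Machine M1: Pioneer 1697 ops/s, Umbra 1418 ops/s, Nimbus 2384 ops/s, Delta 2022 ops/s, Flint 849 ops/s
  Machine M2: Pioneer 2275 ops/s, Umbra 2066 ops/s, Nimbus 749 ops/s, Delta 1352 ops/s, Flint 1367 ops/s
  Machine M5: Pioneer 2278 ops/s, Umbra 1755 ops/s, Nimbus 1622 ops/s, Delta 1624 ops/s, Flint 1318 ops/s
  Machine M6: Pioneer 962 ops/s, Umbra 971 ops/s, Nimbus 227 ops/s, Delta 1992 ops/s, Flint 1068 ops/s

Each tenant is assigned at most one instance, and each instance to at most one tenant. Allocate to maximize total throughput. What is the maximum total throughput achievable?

Maximum total: 9922 ops/s

Optimal: Pioneer→Machine M5 (2278 ops/s), Umbra→Machine M2 (2066 ops/s), Nimbus→Machine M1 (2384 ops/s), Delta→Machine M6 (1992 ops/s), Flint→Machine M7 (1202 ops/s) — total 2278+2066+2384+1992+1202 = 9922 ops/s.
Column-greedy (each instance in turn goes to its best remaining tenant) gives 9483 ops/s, worse by 439.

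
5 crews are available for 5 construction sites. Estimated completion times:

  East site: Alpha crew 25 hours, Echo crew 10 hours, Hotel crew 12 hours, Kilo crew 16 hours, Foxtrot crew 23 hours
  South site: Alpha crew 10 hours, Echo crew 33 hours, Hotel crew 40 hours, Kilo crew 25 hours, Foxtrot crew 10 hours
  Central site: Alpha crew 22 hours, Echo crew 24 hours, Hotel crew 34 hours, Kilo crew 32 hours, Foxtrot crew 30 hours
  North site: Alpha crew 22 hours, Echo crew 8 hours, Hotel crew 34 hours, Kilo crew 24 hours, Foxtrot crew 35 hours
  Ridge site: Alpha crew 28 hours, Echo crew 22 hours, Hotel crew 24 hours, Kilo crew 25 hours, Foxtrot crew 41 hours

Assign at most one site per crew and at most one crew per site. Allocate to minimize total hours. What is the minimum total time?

Optimal: Alpha crew→Central site (22 hours), Echo crew→North site (8 hours), Hotel crew→East site (12 hours), Kilo crew→Ridge site (25 hours), Foxtrot crew→South site (10 hours) — total 22+8+12+25+10 = 77 hours.
Column-greedy (each site in turn goes to its cheapest remaining crew) gives 98 hours, worse by 21.
Every other assignment is strictly worse.

Min total: 77 hours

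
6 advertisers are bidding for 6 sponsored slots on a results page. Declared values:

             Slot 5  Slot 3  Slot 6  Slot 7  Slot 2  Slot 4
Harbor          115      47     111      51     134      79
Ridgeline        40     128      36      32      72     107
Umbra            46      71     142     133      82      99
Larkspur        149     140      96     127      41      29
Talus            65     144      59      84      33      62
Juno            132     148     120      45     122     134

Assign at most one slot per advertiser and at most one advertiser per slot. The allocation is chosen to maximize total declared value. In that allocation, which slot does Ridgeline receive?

Optimal: Harbor→Slot 2 ($134), Ridgeline→Slot 4 ($107), Umbra→Slot 7 ($133), Larkspur→Slot 5 ($149), Talus→Slot 3 ($144), Juno→Slot 6 ($120) — total 134+107+133+149+144+120 = $787.
No other one-to-one assignment exceeds $787.
Ridgeline's own top slot is Slot 3 ($128), but forcing Ridgeline→Slot 3 and reassigning the rest optimally gives only $771 — worse by 16.

Ridgeline receives Slot 4.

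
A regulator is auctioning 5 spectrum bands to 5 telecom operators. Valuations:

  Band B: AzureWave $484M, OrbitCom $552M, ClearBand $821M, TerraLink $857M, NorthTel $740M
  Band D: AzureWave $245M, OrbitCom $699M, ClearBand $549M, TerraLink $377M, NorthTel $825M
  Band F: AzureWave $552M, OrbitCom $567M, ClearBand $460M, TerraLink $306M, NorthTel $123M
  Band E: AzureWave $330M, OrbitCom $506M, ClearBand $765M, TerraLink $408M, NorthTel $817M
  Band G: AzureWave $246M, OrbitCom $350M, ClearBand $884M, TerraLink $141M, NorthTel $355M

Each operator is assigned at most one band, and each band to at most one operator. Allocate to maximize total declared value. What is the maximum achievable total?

Optimal: AzureWave→Band F ($552M), OrbitCom→Band D ($699M), ClearBand→Band G ($884M), TerraLink→Band B ($857M), NorthTel→Band E ($817M) — total 552+699+884+857+817 = $3809M.
Column-greedy (each band in turn goes to its best remaining operator) gives $3260M, worse by 549.

Max total: $3809M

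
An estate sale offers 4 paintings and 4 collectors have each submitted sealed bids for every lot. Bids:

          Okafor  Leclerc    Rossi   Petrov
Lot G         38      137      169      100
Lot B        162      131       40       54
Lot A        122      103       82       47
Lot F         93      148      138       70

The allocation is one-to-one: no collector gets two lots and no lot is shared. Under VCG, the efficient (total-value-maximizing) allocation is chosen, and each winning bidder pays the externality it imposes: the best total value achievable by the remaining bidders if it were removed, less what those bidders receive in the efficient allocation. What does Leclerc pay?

Efficient allocation: Okafor→Lot B ($162), Leclerc→Lot F ($148), Rossi→Lot G ($169), Petrov→Lot A ($47); total welfare W = $526.
Leclerc receives Lot F at value $148, so the others get W − 148 = $378.
Without Leclerc: best allocation of the remaining 3 bidders over all 4 lots is Okafor→Lot B ($162), Rossi→Lot G ($169), Petrov→Lot F ($70), total $401.
VCG payment = (others' best without Leclerc) − (others' welfare with Leclerc) = 401 − 378 = $23.

Leclerc pays $23.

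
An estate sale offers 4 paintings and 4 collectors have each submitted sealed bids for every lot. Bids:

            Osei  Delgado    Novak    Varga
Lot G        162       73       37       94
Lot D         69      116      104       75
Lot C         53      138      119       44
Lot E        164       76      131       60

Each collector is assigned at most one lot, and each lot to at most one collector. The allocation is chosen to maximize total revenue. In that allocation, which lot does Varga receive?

Optimal: Osei→Lot G ($162), Delgado→Lot C ($138), Novak→Lot E ($131), Varga→Lot D ($75) — total 162+138+131+75 = $506.
Column-greedy (each lot in turn goes to its best remaining collector) gives $457, worse by 49.
No other one-to-one assignment exceeds $506.
Varga's own top lot is Lot G ($94), but forcing Varga→Lot G and reassigning the rest optimally gives only $500 — worse by 6.

Varga receives Lot D.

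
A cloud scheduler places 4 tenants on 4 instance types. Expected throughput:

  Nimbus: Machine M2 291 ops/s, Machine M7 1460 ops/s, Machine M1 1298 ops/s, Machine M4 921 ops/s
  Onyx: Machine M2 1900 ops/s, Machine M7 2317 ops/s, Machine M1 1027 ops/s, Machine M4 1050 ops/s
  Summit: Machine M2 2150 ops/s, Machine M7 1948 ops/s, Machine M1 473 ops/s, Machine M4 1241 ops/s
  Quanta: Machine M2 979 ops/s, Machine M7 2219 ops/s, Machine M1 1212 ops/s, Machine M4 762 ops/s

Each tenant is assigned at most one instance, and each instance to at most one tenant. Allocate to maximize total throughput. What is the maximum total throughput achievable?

Max total: 6717 ops/s

Treat this as an assignment problem: match each tenant to one instance.
Optimal: Nimbus→Machine M1 (1298 ops/s), Onyx→Machine M4 (1050 ops/s), Summit→Machine M2 (2150 ops/s), Quanta→Machine M7 (2219 ops/s) — total 1298+1050+2150+2219 = 6717 ops/s.
Max-entry greedy (repeatedly take the single best remaining cell) gives 6527 ops/s, worse by 190.
Next-best assignment: Nimbus→Machine M1, Onyx→Machine M2, Summit→Machine M4, Quanta→Machine M7 = 6658 ops/s.
No other one-to-one assignment exceeds 6717 ops/s.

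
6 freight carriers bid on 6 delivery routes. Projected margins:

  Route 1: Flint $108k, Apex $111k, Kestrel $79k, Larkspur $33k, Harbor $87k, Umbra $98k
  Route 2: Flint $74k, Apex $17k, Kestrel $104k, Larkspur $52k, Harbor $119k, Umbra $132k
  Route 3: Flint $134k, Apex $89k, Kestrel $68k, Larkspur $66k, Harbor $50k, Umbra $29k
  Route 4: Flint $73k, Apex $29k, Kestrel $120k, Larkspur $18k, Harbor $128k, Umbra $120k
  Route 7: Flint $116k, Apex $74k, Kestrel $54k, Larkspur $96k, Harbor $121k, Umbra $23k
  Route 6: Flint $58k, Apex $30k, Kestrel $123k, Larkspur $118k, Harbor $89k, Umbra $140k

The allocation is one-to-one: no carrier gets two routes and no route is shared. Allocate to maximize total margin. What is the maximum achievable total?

This is the linear assignment problem.
Optimal: Flint→Route 3 ($134k), Apex→Route 1 ($111k), Kestrel→Route 4 ($120k), Larkspur→Route 6 ($118k), Harbor→Route 7 ($121k), Umbra→Route 2 ($132k) — total 134+111+120+118+121+132 = $736k.
Max-entry greedy (repeatedly take the single best remaining cell) gives $713k, worse by 23.

Maximum total: $736k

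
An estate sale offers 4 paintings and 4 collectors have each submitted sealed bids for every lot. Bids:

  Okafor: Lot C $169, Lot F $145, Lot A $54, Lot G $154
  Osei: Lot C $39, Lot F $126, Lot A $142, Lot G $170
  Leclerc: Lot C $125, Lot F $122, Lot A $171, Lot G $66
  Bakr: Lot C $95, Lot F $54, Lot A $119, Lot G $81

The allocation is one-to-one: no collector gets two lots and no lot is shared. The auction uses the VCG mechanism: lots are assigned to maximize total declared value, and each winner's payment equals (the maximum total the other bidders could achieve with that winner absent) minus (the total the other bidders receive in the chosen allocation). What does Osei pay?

Osei pays $10.

Efficient allocation: Okafor→Lot F ($145), Osei→Lot G ($170), Leclerc→Lot A ($171), Bakr→Lot C ($95); total welfare W = $581.
Osei receives Lot G at value $170, so the others get W − 170 = $411.
Without Osei: best allocation of the remaining 3 bidders over all 4 lots is Okafor→Lot C ($169), Leclerc→Lot A ($171), Bakr→Lot G ($81), total $421.
VCG payment = (others' best without Osei) − (others' welfare with Osei) = 421 − 411 = $10.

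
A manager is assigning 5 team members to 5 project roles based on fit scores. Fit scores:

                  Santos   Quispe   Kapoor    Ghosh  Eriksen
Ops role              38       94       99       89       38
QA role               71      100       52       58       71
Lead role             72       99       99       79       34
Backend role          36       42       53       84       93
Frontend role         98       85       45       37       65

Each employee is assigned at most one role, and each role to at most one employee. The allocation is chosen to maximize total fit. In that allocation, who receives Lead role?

Optimal: Santos→Frontend role (98 pts), Quispe→QA role (100 pts), Kapoor→Lead role (99 pts), Ghosh→Ops role (89 pts), Eriksen→Backend role (93 pts) — total 98+100+99+89+93 = 479 pts.
Row-greedy (each employee in turn takes its best remaining role) gives 415 pts, worse by 64.
Swapping Eriksen↔Ghosh (Eriksen→Ops role 38 pts, Ghosh→Backend role 84 pts) loses 60.
No other one-to-one assignment exceeds 479 pts.
Kapoor's own top role is Ops role (99 pts), but forcing Kapoor→Ops role and reassigning the rest optimally gives only 469 pts — worse by 10.

Kapoor receives Lead role.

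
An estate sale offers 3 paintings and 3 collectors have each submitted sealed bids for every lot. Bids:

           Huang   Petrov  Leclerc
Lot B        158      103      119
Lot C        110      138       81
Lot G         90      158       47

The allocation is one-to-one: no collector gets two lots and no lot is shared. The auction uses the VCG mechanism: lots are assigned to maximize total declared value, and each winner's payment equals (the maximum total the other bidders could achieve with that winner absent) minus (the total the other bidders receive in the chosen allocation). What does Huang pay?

Huang pays $38.

Efficient allocation: Huang→Lot B ($158), Petrov→Lot G ($158), Leclerc→Lot C ($81); total welfare W = $397.
Huang receives Lot B at value $158, so the others get W − 158 = $239.
Without Huang: best allocation of the remaining 2 bidders over all 3 lots is Petrov→Lot G ($158), Leclerc→Lot B ($119), total $277.
VCG payment = (others' best without Huang) − (others' welfare with Huang) = 277 − 239 = $38.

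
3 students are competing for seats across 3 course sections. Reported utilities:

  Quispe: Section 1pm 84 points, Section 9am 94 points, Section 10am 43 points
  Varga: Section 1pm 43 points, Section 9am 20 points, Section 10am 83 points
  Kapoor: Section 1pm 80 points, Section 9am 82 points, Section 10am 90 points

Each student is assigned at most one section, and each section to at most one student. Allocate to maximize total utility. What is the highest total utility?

Treat this as an assignment problem: match each student to one section.
Optimal: Quispe→Section 9am (94 points), Varga→Section 10am (83 points), Kapoor→Section 1pm (80 points) — total 94+83+80 = 257 points.
No other one-to-one assignment exceeds 257 points.

Max total: 257 points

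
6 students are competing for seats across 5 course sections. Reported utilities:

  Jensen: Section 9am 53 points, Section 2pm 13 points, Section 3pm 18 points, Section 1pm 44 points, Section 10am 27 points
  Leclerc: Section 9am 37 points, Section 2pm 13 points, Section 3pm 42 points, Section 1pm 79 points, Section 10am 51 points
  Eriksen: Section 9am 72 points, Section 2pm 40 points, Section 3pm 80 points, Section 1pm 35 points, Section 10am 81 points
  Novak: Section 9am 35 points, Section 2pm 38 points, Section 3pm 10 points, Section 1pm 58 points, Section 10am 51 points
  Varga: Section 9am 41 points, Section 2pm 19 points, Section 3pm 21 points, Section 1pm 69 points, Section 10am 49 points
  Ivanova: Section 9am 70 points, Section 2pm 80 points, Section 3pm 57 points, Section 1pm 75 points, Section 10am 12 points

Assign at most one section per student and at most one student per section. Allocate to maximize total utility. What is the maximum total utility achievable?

Optimal: Jensen→Section 9am (53 points), Ivanova→Section 2pm (80 points), Eriksen→Section 3pm (80 points), Leclerc→Section 1pm (79 points), Novak→Section 10am (51 points) — total 53+80+80+79+51 = 343 points.
Max-entry greedy (repeatedly take the single best remaining cell) gives 314 points, worse by 29.

Max total: 343 points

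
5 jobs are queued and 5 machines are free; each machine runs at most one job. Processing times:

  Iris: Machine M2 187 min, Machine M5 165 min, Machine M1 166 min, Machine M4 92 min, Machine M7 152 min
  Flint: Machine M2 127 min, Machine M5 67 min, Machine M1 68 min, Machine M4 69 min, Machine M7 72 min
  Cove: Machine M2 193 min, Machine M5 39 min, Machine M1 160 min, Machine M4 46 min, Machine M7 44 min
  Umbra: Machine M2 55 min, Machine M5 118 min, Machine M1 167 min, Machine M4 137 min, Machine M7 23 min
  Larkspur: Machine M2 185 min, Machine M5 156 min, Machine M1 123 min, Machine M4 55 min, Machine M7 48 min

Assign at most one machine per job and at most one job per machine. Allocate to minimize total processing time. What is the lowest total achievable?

Optimal: Iris→Machine M4 (92 min), Flint→Machine M1 (68 min), Cove→Machine M5 (39 min), Umbra→Machine M2 (55 min), Larkspur→Machine M7 (48 min) — total 92+68+39+55+48 = 302 min.
Next-best assignment: Iris→Machine M7, Flint→Machine M1, Cove→Machine M5, Umbra→Machine M2, Larkspur→Machine M4 = 369 min.
Swapping Larkspur↔Flint (Larkspur→Machine M1 123 min, Flint→Machine M7 72 min) adds 79.
No other one-to-one assignment undercuts 302 min.

Minimum total: 302 min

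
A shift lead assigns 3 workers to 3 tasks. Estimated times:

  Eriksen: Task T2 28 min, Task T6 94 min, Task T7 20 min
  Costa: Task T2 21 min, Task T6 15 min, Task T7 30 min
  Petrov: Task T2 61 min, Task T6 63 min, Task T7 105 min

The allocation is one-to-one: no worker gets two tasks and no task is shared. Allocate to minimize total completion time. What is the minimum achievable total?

Min total: 96 min

Optimal: Eriksen→Task T7 (20 min), Costa→Task T6 (15 min), Petrov→Task T2 (61 min) — total 20+15+61 = 96 min.
Checked against all permutations: 96 min is optimal.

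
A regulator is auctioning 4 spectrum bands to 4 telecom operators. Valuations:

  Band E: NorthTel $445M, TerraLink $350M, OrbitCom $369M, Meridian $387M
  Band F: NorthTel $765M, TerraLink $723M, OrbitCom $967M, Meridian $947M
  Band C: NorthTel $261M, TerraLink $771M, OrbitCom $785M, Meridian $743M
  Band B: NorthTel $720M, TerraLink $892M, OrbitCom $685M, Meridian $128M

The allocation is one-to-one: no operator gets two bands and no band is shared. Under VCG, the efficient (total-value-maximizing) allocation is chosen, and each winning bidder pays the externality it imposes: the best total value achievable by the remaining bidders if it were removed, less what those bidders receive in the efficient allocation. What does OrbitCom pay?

OrbitCom pays $154M.

Efficient allocation: NorthTel→Band E ($445M), TerraLink→Band B ($892M), OrbitCom→Band C ($785M), Meridian→Band F ($947M); total welfare W = $3069M.
OrbitCom receives Band C at value $785M, so the others get W − 785 = $2284M.
Without OrbitCom: best allocation of the remaining 3 bidders over all 4 bands is NorthTel→Band B ($720M), TerraLink→Band C ($771M), Meridian→Band F ($947M), total $2438M.
VCG payment = (others' best without OrbitCom) − (others' welfare with OrbitCom) = 2438 − 2284 = $154M.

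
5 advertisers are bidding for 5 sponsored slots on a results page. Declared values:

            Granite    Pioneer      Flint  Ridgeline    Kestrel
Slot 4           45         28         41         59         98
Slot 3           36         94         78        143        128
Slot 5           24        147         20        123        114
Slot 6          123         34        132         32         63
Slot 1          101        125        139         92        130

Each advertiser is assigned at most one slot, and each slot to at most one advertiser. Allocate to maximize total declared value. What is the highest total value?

Max total: $650

Optimal: Granite→Slot 6 ($123), Pioneer→Slot 5 ($147), Flint→Slot 1 ($139), Ridgeline→Slot 3 ($143), Kestrel→Slot 4 ($98) — total 123+147+139+143+98 = $650.
Column-greedy (each slot in turn goes to its best remaining advertiser) gives $621, worse by 29.
Next-best assignment: Granite→Slot 1, Pioneer→Slot 5, Flint→Slot 6, Ridgeline→Slot 3, Kestrel→Slot 4 = $621.
Swapping Granite↔Ridgeline (Granite→Slot 3 $36, Ridgeline→Slot 6 $32) loses 198.
No other one-to-one assignment exceeds $650.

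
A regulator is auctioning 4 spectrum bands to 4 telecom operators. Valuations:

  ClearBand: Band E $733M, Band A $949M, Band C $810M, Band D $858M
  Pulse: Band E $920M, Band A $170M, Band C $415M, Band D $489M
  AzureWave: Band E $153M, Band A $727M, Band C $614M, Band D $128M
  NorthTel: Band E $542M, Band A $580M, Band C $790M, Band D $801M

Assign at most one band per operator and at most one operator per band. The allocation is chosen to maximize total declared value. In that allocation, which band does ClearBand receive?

ClearBand receives Band D.

This is the linear assignment problem.
Optimal: ClearBand→Band D ($858M), Pulse→Band E ($920M), AzureWave→Band A ($727M), NorthTel→Band C ($790M) — total 858+920+727+790 = $3295M.
Row-greedy (each operator in turn takes its best remaining band) gives $3284M, worse by 11.
Checked against all permutations: $3295M is optimal.
ClearBand's own top band is Band A ($949M), but forcing ClearBand→Band A and reassigning the rest optimally gives only $3284M — worse by 11.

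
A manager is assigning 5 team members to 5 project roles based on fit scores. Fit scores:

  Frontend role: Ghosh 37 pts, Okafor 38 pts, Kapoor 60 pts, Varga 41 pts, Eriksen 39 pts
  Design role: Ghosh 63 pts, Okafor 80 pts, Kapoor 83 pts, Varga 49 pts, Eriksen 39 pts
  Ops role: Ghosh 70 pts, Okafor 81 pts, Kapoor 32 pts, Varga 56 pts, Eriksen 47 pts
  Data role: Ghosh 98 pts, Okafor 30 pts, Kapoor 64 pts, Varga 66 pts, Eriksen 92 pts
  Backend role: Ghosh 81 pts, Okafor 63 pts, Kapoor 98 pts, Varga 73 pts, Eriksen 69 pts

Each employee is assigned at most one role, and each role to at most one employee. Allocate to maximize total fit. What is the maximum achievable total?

This is the linear assignment problem.
Optimal: Ghosh→Ops role (70 pts), Okafor→Design role (80 pts), Kapoor→Backend role (98 pts), Varga→Frontend role (41 pts), Eriksen→Data role (92 pts) — total 70+80+98+41+92 = 381 pts.
Next-best assignment: Ghosh→Backend role, Okafor→Ops role, Kapoor→Design role, Varga→Frontend role, Eriksen→Data role = 378 pts.
Checked against all permutations: 381 pts is optimal.

Maximum total: 381 pts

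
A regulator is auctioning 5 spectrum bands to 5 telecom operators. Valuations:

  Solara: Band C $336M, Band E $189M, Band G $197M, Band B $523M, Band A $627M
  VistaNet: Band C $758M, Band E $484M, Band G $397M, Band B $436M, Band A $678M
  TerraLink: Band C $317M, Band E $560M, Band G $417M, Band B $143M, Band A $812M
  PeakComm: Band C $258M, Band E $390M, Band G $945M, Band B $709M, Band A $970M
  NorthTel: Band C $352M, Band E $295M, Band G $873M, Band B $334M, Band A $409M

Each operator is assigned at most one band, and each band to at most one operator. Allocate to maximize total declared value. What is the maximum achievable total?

Maximum total: $3684M

Optimal: Solara→Band B ($523M), VistaNet→Band C ($758M), TerraLink→Band E ($560M), PeakComm→Band A ($970M), NorthTel→Band G ($873M) — total 523+758+560+970+873 = $3684M.
Column-greedy (each band in turn goes to its best remaining operator) gives $3195M, worse by 489.
Swapping Solara↔PeakComm (Solara→Band A $627M, PeakComm→Band B $709M) loses 157.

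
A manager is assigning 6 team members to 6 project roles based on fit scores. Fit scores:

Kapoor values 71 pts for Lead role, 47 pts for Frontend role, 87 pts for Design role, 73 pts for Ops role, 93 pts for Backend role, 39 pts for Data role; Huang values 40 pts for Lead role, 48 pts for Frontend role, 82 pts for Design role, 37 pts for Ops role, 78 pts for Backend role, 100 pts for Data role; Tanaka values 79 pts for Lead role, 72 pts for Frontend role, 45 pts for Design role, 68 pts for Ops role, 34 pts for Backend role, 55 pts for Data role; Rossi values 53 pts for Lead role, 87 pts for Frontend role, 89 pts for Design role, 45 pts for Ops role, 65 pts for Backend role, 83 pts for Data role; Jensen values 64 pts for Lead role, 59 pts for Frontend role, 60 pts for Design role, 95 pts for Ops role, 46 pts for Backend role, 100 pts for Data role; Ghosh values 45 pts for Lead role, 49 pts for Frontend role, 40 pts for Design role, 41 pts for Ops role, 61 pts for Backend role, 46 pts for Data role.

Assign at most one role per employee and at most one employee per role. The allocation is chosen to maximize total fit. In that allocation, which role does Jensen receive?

Optimal: Kapoor→Design role (87 pts), Huang→Data role (100 pts), Tanaka→Lead role (79 pts), Rossi→Frontend role (87 pts), Jensen→Ops role (95 pts), Ghosh→Backend role (61 pts) — total 87+100+79+87+95+61 = 509 pts.
Max-entry greedy (repeatedly take the single best remaining cell) gives 505 pts, worse by 4.
Next-best assignment: Kapoor→Backend role, Huang→Data role, Tanaka→Lead role, Rossi→Design role, Jensen→Ops role, Ghosh→Frontend role = 505 pts.
Jensen's own top role is Data role (100 pts), but forcing Jensen→Data role and reassigning the rest optimally gives only 482 pts — worse by 27.

Jensen receives Ops role.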